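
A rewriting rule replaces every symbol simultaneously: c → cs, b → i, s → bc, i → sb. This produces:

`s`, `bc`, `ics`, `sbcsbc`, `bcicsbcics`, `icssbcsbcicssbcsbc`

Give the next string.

Replace each of the 18 characters of icssbcsbcicssbcsbc in place — sb cs bc bc i cs bc i cs sb cs bc bc i cs bc i cs — and concatenate.

sbcsbcbcicsbcicssbcsbcbcicsbcics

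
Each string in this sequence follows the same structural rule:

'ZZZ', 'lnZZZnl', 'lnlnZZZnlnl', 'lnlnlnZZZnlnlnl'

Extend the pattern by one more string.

Each term wraps the previous one in ln on the left and nl on the right.
Applying this once more to lnlnlnZZZnlnlnl:

lnlnlnlnZZZnlnlnlnl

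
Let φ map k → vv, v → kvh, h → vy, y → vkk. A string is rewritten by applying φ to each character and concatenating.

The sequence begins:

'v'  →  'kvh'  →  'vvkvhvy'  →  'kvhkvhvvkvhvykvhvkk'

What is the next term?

Rewriting the 19 symbols of kvhkvhvvkvhvykvhvkk one by one yields vv kvh vy vv kvh vy kvh kvh vv kvh vy kvh vkk vv kvh vy kvh vv vv; concatenated:

vvkvhvyvvkvhvykvhkvhvvkvhvykvhvkkvvkvhvykvhvvvv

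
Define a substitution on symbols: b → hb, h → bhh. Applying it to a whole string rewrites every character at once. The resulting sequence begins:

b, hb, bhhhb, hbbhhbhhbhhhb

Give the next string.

φ(hbbhhbhhbhhhb) expands symbol-by-symbol to bhh hb hb bhh bhh hb bhh bhh hb bhh bhh bhh hb; joining the 13 pieces gives the next term.

bhhhbhbbhhbhhhbbhhbhhhbbhhbhhbhhhb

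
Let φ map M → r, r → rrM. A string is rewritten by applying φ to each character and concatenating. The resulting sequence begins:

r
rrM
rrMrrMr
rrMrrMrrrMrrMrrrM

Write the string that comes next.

rrMrrMrrrMrrMrrrMrrMrrMrrrMrrMrrrMrrMrrMr

Applying the rule to each of the 17 symbols of rrMrrMrrrMrrMrrrM gives the pieces rrM rrM r rrM rrM r rrM rrM rrM r rrM rrM r rrM rrM rrM r, which concatenate to the answer.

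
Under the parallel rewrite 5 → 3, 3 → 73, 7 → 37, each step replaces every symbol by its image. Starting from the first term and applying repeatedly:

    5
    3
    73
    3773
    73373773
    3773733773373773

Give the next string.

Rewriting the 16 symbols of 3773733773373773 one by one yields 73 37 37 73 37 73 73 37 37 73 73 37 73 37 37 73; concatenated:

73373773377373373773733773373773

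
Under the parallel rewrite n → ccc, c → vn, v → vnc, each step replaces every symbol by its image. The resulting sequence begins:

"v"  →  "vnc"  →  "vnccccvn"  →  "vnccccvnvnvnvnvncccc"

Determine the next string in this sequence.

vnccccvnvnvnvnvnccccvnccccvnccccvnccccvnccccvnvnvnvn

Applying the rule to each of the 20 symbols of vnccccvnvnvnvnvncccc gives the pieces vnc ccc vn vn vn vn vnc ccc vnc ccc vnc ccc vnc ccc vnc ccc vn vn vn vn, which concatenate to the answer.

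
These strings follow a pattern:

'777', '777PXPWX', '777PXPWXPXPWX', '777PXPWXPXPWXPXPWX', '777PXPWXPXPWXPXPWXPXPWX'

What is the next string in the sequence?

The strings grow by a fixed suffix PXPWX each time.
Applying this once more to 777PXPWXPXPWXPXPWXPXPWX:

777PXPWXPXPWXPXPWXPXPWXPXPWX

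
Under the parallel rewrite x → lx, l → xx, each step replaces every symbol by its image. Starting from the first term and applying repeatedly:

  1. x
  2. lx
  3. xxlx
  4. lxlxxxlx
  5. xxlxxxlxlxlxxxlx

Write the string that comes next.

Rewriting the 16 symbols of xxlxxxlxlxlxxxlx one by one yields lx lx xx lx lx lx xx lx xx lx xx lx lx lx xx lx; concatenated:

lxlxxxlxlxlxxxlxxxlxxxlxlxlxxxlx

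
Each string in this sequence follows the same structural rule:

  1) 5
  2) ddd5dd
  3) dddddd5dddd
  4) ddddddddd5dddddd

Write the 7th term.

s(k+1) = ddd·s(k)·dd, so each term gains ddd as a prefix and dd as a suffix.
From ddddddddd5dddddd, 3 further steps: ddddddddd5dddddd → dddddddddddd5dddddddd → ddddddddddddddd5dddddddddd → (answer).

dddddddddddddddddd5dddddddddddd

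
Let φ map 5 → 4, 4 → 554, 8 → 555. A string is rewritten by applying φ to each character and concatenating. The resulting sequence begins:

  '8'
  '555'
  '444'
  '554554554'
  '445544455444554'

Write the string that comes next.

554554445545545544455455455444554

φ(445544455444554) expands symbol-by-symbol to 554 554 4 4 554 554 554 4 4 554 554 554 4 4 554; joining the 15 pieces gives the next term.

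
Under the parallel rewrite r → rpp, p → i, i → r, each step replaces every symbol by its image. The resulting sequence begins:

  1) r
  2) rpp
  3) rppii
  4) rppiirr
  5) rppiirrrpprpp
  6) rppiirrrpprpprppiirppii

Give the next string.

Rewriting the 23 symbols of rppiirrrpprpprppiirppii one by one yields rpp i i r r rpp rpp rpp i i rpp i i rpp i i r r rpp i i r r; concatenated:

rppiirrrpprpprppiirppiirppiirrrppiirr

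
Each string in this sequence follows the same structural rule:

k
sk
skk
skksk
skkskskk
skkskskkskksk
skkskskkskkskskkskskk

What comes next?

Each term (from the third on) is the previous term followed by the one before it: term 3 = sk·k = skk.
Continuing: skkskskkskkskskkskskk · skkskskkskksk gives term 8.

skkskskkskkskskkskskkskkskskkskksk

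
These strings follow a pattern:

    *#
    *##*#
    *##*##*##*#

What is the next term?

*##*##*##*##*##*##*##*#

Every step duplicates the string with '#' between the halves.
So the next term is two copies of *##*##*##*# with '#' between the halves.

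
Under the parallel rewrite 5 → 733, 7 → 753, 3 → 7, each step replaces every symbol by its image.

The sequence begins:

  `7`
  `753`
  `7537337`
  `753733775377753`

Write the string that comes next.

Applying the rule to each of the 15 symbols of 753733775377753 gives the pieces 753 733 7 753 7 7 753 753 733 7 753 753 753 733 7, which concatenate to the answer.

75373377537775375373377537537537337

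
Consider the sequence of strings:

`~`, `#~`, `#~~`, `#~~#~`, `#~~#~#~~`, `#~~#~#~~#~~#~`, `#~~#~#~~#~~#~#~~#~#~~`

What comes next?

Each term (from the third on) is the previous term followed by the one before it: term 3 = #~·~ = #~~.
Continuing: #~~#~#~~#~~#~#~~#~#~~ · #~~#~#~~#~~#~ gives term 8.

#~~#~#~~#~~#~#~~#~#~~#~~#~#~~#~~#~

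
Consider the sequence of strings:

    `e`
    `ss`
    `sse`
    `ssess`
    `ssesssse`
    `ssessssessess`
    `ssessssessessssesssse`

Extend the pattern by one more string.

ssessssessessssessssessessssessess

From term 3 onward, concatenate the last term with the second-to-last: ss·e = sse, sse·ss = ssess, …
Continuing: ssessssessessssesssse · ssessssessess gives term 8.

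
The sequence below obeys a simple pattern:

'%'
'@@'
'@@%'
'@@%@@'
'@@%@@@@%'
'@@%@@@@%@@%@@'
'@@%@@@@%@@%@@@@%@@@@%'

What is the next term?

Each term (from the third on) is the previous term followed by the one before it: term 3 = @@·% = @@%.
Continuing: @@%@@@@%@@%@@@@%@@@@% · @@%@@@@%@@%@@ gives term 8.

@@%@@@@%@@%@@@@%@@@@%@@%@@@@%@@%@@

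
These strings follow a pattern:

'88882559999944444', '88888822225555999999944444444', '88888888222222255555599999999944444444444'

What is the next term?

88888888882222222222555555559999999999944444444444444

The n-th term is 2n+2 8's then 3n-2 2's then 2n 5's then 2n+3 9's then 3n+2 4's (n = 1, 2, …).
At n = 4 the blocks have lengths 10, 10, 8, 11, 14.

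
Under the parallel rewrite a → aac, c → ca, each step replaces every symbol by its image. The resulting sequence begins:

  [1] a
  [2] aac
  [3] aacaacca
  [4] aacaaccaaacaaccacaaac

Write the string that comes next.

Rewriting the 21 symbols of aacaaccaaacaaccacaaac one by one yields aac aac ca aac aac ca ca aac aac aac ca aac aac ca ca aac ca aac aac aac ca; concatenated:

aacaaccaaacaaccacaaacaacaaccaaacaaccacaaaccaaacaacaacca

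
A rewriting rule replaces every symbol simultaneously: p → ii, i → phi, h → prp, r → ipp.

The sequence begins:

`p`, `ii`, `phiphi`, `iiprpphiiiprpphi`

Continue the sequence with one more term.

phiphiiiippiiiiprpphiphiphiiiippiiiiprpphi

Applying the rule to each of the 16 symbols of iiprpphiiiprpphi gives the pieces phi phi ii ipp ii ii prp phi phi phi ii ipp ii ii prp phi, which concatenate to the answer.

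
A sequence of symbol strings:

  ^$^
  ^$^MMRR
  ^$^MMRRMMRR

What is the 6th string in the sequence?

Each term is the previous one with MMRR appended.
From ^$^MMRRMMRR, 3 further steps: ^$^MMRRMMRR → ^$^MMRRMMRRMMRR → ^$^MMRRMMRRMMRRMMRR → (answer).

^$^MMRRMMRRMMRRMMRRMMRR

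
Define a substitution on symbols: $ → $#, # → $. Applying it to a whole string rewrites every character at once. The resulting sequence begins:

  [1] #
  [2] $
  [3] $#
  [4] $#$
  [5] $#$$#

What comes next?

Expanding $#$$#: $→$#, #→$, $→$#, $→$#, #→$. Concatenated: $# $ $# $# $.

$#$$#$#$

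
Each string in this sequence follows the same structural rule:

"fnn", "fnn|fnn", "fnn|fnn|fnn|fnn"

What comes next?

Every step duplicates the string with '|' between the halves.
Doubling fnn|fnn|fnn|fnn with '|' between the halves:

fnn|fnn|fnn|fnn|fnn|fnn|fnn|fnn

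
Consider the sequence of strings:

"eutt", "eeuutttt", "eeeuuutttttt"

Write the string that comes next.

Term n consists of n e's, followed by n u's, followed by 2n t's (n = 1, 2, …).
At n = 4 the blocks have lengths 4, 4, 8.

eeeeuuuutttttttt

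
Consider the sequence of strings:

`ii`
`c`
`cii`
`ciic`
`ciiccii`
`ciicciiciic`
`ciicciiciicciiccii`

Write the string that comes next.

This is a Fibonacci-style word recurrence s(k) = s(k−1)·s(k−2): e.g. c·ii = cii.
So term 8 is ciicciiciicciiccii·ciicciiciic.

ciicciiciicciicciiciicciiciic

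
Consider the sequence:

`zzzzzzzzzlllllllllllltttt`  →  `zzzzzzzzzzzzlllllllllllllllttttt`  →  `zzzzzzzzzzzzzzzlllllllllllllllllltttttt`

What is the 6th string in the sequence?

Term n consists of 3n z's, followed by 3n+3 l's, followed by n+1 t's, where the shown terms are n = 3, 4, 5.
At n = 8 the blocks have lengths 24, 27, 9.

zzzzzzzzzzzzzzzzzzzzzzzzlllllllllllllllllllllllllllttttttttt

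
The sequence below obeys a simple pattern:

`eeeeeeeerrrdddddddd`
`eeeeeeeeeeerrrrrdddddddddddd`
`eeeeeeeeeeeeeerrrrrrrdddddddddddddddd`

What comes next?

eeeeeeeeeeeeeeeeerrrrrrrrrdddddddddddddddddddd

Term n consists of 3n+2 e's, followed by 2n-1 r's, followed by 4n d's, where the shown terms are n = 2, 3, 4.
For the next term, n = 5, so the run lengths are 17, 9, 20.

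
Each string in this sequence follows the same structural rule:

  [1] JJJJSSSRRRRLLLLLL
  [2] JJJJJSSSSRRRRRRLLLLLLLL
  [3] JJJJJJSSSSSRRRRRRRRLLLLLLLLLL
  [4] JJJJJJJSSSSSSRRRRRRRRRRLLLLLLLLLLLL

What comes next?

JJJJJJJJSSSSSSSRRRRRRRRRRRRLLLLLLLLLLLLLL

Term n consists of n+2 J's, followed by n+1 S's, followed by 2n R's, followed by 2n+2 L's, where the shown terms are n = 2, 3, 4, 5.
At n = 6 the blocks have lengths 8, 7, 12, 14.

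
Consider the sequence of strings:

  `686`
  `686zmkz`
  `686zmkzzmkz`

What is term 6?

686zmkzzmkzzmkzzmkzzmkz

Each term is the previous one with zmkz appended.
From 686zmkzzmkz, 3 further steps: 686zmkzzmkz → 686zmkzzmkzzmkz → 686zmkzzmkzzmkzzmkz → (answer).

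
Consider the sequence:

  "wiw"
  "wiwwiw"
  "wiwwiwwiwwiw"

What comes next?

wiwwiwwiwwiwwiwwiwwiwwiw

s(k+1) = s(k)·s(k) — each term doubles the last.
One more doubling of wiwwiwwiwwiw gives the answer.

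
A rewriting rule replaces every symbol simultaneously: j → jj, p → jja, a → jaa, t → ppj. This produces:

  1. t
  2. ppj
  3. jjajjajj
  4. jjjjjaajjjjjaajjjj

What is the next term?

Replace each of the 18 characters of jjjjjaajjjjjaajjjj in place — jj jj jj jj jj jaa jaa jj jj jj jj jj jaa jaa jj jj jj jj — and concatenate.

jjjjjjjjjjjaajaajjjjjjjjjjjaajaajjjjjjjj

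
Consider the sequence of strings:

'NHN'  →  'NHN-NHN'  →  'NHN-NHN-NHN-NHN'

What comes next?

NHN-NHN-NHN-NHN-NHN-NHN-NHN-NHN

s(k+1) = s(k)·-·s(k) — each term doubles the last with '-' between the halves.
One more doubling of NHN-NHN-NHN-NHN gives the answer.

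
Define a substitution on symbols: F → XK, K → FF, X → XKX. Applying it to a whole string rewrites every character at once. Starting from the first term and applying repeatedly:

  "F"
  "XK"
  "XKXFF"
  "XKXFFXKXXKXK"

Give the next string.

Apply φ to XKXFFXKXXKXK symbol by symbol: X→XKX, K→FF, X→XKX, F→XK, F→XK, X→XKX, K→FF, X→XKX, X→XKX, K→FF, X→XKX, K→FF; joined: XKX FF XKX XK XK XKX FF XKX XKX FF XKX FF.

XKXFFXKXXKXKXKXFFXKXXKXFFXKXFF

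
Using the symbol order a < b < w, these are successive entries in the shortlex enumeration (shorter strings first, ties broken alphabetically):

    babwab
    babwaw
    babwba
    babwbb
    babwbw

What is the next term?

babwwa

Find the rightmost character of babwbw below w, bump it to the next letter, and reset everything to its right to a.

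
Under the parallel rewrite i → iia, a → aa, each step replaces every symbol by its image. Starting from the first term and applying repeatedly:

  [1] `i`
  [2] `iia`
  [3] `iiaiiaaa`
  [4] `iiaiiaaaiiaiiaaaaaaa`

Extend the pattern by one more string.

iiaiiaaaiiaiiaaaaaaaiiaiiaaaiiaiiaaaaaaaaaaaaaaa

φ(iiaiiaaaiiaiiaaaaaaa) expands symbol-by-symbol to iia iia aa iia iia aa aa aa iia iia aa iia iia aa aa aa aa aa aa aa; joining the 20 pieces gives the next term.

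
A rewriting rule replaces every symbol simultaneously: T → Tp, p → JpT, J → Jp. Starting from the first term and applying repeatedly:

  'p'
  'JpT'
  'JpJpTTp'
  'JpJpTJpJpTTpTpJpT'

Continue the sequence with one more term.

JpJpTJpJpTTpJpJpTJpJpTTpTpJpTTpJpTJpJpTTp

Replace each of the 17 characters of JpJpTJpJpTTpTpJpT in place — Jp JpT Jp JpT Tp Jp JpT Jp JpT Tp Tp JpT Tp JpT Jp JpT Tp — and concatenate.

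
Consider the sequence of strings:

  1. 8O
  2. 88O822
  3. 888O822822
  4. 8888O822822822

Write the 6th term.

888888O822822822822822

Every step adds 8 to the front and 822 to the end of the previous string.
From 8888O822822822, 2 further steps: 8888O822822822 → 88888O822822822822 → (answer).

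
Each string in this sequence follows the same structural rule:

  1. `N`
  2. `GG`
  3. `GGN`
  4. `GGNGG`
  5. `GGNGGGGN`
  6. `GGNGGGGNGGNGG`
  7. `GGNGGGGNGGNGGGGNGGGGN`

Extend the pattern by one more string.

Each term (from the third on) is the previous term followed by the one before it: term 3 = GG·N = GGN.
So term 8 is GGNGGGGNGGNGGGGNGGGGN·GGNGGGGNGGNGG.

GGNGGGGNGGNGGGGNGGGGNGGNGGGGNGGNGG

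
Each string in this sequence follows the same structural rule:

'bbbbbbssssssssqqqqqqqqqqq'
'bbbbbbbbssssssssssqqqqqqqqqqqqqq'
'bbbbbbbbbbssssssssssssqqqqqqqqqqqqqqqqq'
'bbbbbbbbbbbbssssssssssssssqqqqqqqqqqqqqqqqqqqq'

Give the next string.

bbbbbbbbbbbbbbssssssssssssssssqqqqqqqqqqqqqqqqqqqqqqq

Each string has the form b^{2n} s^{2n+2} q^{3n+2}, where the shown terms are n = 3, 4, 5, 6.
Setting n = 7 gives 14, 16, 23 characters in each block.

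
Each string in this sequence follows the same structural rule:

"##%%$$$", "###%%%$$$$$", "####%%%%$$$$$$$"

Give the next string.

Reading off run lengths: # runs 2, 3, 4; % runs 2, 3, 4; $ runs 3, 5, 7 — each is linear in n, where the shown terms are n = 2, 3, 4.
At n = 5 the blocks have lengths 5, 5, 9.

#####%%%%%$$$$$$$$$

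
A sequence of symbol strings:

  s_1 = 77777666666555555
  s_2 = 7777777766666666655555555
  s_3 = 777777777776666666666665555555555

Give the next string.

77777777777777666666666666666555555555555

Term n consists of 3n-1 7's, followed by 3n 6's, followed by 2n+2 5's, where the shown terms are n = 2, 3, 4.
At n = 5 the blocks have lengths 14, 15, 12.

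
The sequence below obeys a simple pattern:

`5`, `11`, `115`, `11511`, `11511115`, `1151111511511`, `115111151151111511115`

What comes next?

1151111511511115111151151111511511

Each term (from the third on) is the previous term followed by the one before it: term 3 = 11·5 = 115.
Continuing: 115111151151111511115 · 1151111511511 gives term 8.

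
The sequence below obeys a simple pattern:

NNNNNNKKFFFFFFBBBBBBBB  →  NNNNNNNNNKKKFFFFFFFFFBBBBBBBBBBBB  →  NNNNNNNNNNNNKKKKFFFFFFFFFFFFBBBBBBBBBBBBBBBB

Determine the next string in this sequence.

Term n consists of 3n N's, followed by n K's, followed by 3n F's, followed by 4n B's, where the shown terms are n = 2, 3, 4.
At n = 5 the blocks have lengths 15, 5, 15, 20.

NNNNNNNNNNNNNNNKKKKKFFFFFFFFFFFFFFFBBBBBBBBBBBBBBBBBBBB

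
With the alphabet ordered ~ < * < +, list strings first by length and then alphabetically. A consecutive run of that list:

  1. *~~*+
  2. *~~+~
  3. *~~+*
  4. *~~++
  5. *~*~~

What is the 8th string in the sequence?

Advancing 3 positions from *~*~~ through *~*~~ → *~*~* → *~*~+ reaches term 8.

*~**~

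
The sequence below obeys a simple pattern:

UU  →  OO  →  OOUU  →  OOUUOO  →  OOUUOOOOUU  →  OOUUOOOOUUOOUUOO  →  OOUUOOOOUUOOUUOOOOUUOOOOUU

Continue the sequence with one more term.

OOUUOOOOUUOOUUOOOOUUOOOOUUOOUUOOOOUUOOUUOO

Each term (from the third on) is the previous term followed by the one before it: term 3 = OO·UU = OOUU.
So term 8 is OOUUOOOOUUOOUUOOOOUUOOOOUU·OOUUOOOOUUOOUUOO.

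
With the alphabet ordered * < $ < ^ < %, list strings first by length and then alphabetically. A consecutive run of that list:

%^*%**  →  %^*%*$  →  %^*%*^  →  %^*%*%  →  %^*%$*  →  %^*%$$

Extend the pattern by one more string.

Find the rightmost character of %^*%$$ below %, bump it to the next letter, and reset everything to its right to *.

%^*%$^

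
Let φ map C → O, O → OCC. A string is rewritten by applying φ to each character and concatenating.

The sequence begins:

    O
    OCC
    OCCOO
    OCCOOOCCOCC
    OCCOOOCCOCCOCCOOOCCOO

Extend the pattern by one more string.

OCCOOOCCOCCOCCOOOCCOOOCCOOOCCOCCOCCOOOCCOCC

φ(OCCOOOCCOCCOCCOOOCCOO) expands symbol-by-symbol to OCC O O OCC OCC OCC O O OCC O O OCC O O OCC OCC OCC O O OCC OCC; joining the 21 pieces gives the next term.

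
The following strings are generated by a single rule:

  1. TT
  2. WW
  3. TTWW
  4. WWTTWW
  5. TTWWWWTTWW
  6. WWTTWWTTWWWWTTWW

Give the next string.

TTWWWWTTWWWWTTWWTTWWWWTTWW

Each term (from the third on) is the two preceding terms concatenated in order: term 3 = TT·WW = TTWW.
Continuing: TTWWWWTTWW · WWTTWWTTWWWWTTWW gives term 7.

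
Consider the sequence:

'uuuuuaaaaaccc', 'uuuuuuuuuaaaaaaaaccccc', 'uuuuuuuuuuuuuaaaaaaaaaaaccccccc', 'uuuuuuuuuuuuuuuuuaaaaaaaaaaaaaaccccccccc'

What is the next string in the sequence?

uuuuuuuuuuuuuuuuuuuuuaaaaaaaaaaaaaaaaaccccccccccc

Reading off run lengths: u runs 5, 9, 13, 17; a runs 5, 8, 11, 14; c runs 3, 5, 7, 9 — each is linear in n (n = 1, 2, …).
For the next term, n = 5, so the run lengths are 21, 17, 11.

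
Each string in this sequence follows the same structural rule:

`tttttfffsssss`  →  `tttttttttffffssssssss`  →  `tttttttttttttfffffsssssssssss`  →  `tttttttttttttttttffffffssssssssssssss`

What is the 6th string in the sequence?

The n-th term is 4n+1 t's then n+2 f's then 3n+2 s's (n = 1, 2, …).
Setting n = 6 gives 25, 8, 20 characters in each block.

tttttttttttttttttttttttttffffffffssssssssssssssssssss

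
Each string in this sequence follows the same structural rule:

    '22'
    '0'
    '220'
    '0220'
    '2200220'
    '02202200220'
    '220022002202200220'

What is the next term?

Each term (from the third on) is the two preceding terms concatenated in order: term 3 = 22·0 = 220.
Continuing: 02202200220 · 220022002202200220 gives term 8.

02202200220220022002202200220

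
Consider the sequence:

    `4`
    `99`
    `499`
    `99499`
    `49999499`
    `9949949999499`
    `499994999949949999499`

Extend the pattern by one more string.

From term 3 onward, concatenate the second-to-last term with the last: 4·99 = 499, 99·499 = 99499, …
The next term joins 9949949999499 and 499994999949949999499.

9949949999499499994999949949999499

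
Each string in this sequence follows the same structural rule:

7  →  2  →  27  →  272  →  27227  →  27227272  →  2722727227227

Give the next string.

272272722722727227272

Each term (from the third on) is the previous term followed by the one before it: term 3 = 2·7 = 27.
The next term joins 2722727227227 and 27227272.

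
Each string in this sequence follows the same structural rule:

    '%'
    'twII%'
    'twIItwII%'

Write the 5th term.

twIItwIItwIItwII%

The strings grow by a fixed prefix twII each time.
From twIItwII%, 2 further steps: twIItwII% → twIItwIItwII% → (answer).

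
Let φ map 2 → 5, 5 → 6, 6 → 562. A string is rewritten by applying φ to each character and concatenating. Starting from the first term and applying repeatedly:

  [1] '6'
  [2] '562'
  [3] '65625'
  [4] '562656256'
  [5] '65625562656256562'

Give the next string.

Rewriting the 17 symbols of 65625562656256562 one by one yields 562 6 562 5 6 6 562 5 562 6 562 5 6 562 6 562 5; concatenated:

5626562566562556265625656265625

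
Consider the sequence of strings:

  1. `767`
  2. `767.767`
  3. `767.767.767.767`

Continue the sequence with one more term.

767.767.767.767.767.767.767.767

Each string is two copies of the previous one joined by '.'.
So the next term is two copies of 767.767.767.767 with '.' between the halves.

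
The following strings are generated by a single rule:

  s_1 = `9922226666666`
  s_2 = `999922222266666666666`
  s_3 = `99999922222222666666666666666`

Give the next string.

9999999922222222226666666666666666666

Reading off run lengths: 9 runs 2, 4, 6; 2 runs 4, 6, 8; 6 runs 7, 11, 15 — each is linear in n (n = 1, 2, …).
At n = 4 the blocks have lengths 8, 10, 19.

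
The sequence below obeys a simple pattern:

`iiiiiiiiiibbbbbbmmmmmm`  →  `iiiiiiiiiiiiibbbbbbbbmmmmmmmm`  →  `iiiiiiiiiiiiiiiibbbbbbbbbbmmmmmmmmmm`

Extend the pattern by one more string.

Reading off run lengths: i runs 10, 13, 16; b runs 6, 8, 10; m runs 6, 8, 10 — each is linear in n, where the shown terms are n = 3, 4, 5.
At n = 6 the blocks have lengths 19, 12, 12.

iiiiiiiiiiiiiiiiiiibbbbbbbbbbbbmmmmmmmmmmmm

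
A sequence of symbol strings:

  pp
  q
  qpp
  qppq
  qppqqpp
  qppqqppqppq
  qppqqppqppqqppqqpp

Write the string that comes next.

qppqqppqppqqppqqppqppqqppqppq

Each term (from the third on) is the previous term followed by the one before it: term 3 = q·pp = qpp.
So term 8 is qppqqppqppqqppqqpp·qppqqppqppq.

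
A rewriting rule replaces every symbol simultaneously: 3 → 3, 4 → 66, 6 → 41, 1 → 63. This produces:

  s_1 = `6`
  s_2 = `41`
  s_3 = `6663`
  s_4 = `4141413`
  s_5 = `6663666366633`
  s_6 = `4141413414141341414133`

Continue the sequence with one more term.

6663666366633666366636663366636663666333

Replace each of the 22 characters of 4141413414141341414133 in place — 66 63 66 63 66 63 3 66 63 66 63 66 63 3 66 63 66 63 66 63 3 3 — and concatenate.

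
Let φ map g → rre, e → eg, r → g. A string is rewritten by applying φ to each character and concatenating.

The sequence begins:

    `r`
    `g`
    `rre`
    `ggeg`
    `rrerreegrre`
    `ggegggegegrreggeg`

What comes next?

Rewriting the 17 symbols of ggegggegegrreggeg one by one yields rre rre eg rre rre rre eg rre eg rre g g eg rre rre eg rre; concatenated:

rrerreegrrerrerreegrreegrreggegrrerreegrre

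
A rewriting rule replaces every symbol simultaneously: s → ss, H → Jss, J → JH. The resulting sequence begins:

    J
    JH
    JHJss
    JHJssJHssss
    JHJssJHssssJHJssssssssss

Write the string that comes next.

Applying the rule to each of the 24 symbols of JHJssJHssssJHJssssssssss gives the pieces JH Jss JH ss ss JH Jss ss ss ss ss JH Jss JH ss ss ss ss ss ss ss ss ss ss, which concatenate to the answer.

JHJssJHssssJHJssssssssssJHJssJHssssssssssssssssssss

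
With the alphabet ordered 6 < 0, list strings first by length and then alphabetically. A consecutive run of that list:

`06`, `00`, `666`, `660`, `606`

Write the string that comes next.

600

Treat 606 as a base-2 numeral over the given alphabet and add one, carrying through any trailing 0's.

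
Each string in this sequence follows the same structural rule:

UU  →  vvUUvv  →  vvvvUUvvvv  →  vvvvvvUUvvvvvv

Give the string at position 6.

Each term wraps the previous one in vv on the left and vv on the right.
From vvvvvvUUvvvvvv, 2 further steps: vvvvvvUUvvvvvv → vvvvvvvvUUvvvvvvvv → (answer).

vvvvvvvvvvUUvvvvvvvvvv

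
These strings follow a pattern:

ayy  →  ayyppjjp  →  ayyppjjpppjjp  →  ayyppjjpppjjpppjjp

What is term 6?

ayyppjjpppjjpppjjpppjjpppjjp

Each term is the previous one with ppjjp appended.
From ayyppjjpppjjpppjjp, 2 further steps: ayyppjjpppjjpppjjp → ayyppjjpppjjpppjjpppjjp → (answer).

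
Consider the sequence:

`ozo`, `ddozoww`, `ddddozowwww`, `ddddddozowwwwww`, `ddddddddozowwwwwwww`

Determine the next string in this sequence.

Every step adds dd to the front and ww to the end of the previous string.
Applying this once more to ddddddddozowwwwwwww:

ddddddddddozowwwwwwwwww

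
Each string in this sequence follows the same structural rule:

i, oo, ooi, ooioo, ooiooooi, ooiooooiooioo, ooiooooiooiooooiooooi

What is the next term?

ooiooooiooiooooiooooiooiooooiooioo

This is a Fibonacci-style word recurrence s(k) = s(k−1)·s(k−2): e.g. oo·i = ooi.
The next term joins ooiooooiooiooooiooooi and ooiooooiooioo.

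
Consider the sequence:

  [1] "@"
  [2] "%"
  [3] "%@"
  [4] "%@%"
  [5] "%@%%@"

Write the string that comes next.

%@%%@%@%

This is a Fibonacci-style word recurrence s(k) = s(k−1)·s(k−2): e.g. %·@ = %@.
The next term joins %@%%@ and %@%.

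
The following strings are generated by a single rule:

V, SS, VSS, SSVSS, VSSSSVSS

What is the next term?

SSVSSVSSSSVSS

This is a Fibonacci-style word recurrence s(k) = s(k−2)·s(k−1): e.g. V·SS = VSS.
The next term joins SSVSS and VSSSSVSS.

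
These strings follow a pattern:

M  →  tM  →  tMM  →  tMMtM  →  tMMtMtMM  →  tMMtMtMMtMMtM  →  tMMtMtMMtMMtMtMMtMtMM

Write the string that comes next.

tMMtMtMMtMMtMtMMtMtMMtMMtMtMMtMMtM

Each term (from the third on) is the previous term followed by the one before it: term 3 = tM·M = tMM.
Continuing: tMMtMtMMtMMtMtMMtMtMM · tMMtMtMMtMMtM gives term 8.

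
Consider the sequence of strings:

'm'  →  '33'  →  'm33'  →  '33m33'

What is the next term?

Each term (from the third on) is the two preceding terms concatenated in order: term 3 = m·33 = m33.
Continuing: m33 · 33m33 gives term 5.

m3333m33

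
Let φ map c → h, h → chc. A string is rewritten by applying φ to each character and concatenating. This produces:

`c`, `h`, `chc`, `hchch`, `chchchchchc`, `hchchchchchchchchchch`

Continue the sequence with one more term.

Rewriting the 21 symbols of hchchchchchchchchchch one by one yields chc h chc h chc h chc h chc h chc h chc h chc h chc h chc h chc; concatenated:

chchchchchchchchchchchchchchchchchchchchchc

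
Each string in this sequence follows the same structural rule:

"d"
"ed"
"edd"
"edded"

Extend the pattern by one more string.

eddededd

This is a Fibonacci-style word recurrence s(k) = s(k−1)·s(k−2): e.g. ed·d = edd.
The next term joins edded and edd.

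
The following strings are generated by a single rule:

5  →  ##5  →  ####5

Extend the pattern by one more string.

Every step adds ## at the front: s(k+1) = ##·s(k).
One more step from ####5 gives the answer.

######5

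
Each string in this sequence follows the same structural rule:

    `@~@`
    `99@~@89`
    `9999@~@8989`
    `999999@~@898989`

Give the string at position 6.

Every step adds 99 to the front and 89 to the end of the previous string.
From 999999@~@898989, 2 further steps: 999999@~@898989 → 99999999@~@89898989 → (answer).

9999999999@~@8989898989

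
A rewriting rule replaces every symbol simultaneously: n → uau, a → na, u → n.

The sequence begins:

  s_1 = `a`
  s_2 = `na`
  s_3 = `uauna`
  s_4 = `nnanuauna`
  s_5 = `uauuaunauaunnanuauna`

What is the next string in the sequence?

nnannnanuaunannanuauuaunauaunnanuauna

φ(uauuaunauaunnanuauna) expands symbol-by-symbol to n na n n na n uau na n na n uau uau na uau n na n uau na; joining the 20 pieces gives the next term.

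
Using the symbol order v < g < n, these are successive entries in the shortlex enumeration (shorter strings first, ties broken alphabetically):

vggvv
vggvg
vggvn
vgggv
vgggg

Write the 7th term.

vggnv

Advancing 2 positions from vgggg through vgggg → vgggn reaches term 7.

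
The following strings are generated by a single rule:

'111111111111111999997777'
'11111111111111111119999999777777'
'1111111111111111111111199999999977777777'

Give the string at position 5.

11111111111111111111111111111119999999999999777777777777

Each string has the form 1^{4n+3} 9^{2n-1} 7^{2n-2}, where the shown terms are n = 3, 4, 5.
Setting n = 7 gives 31, 13, 12 characters in each block.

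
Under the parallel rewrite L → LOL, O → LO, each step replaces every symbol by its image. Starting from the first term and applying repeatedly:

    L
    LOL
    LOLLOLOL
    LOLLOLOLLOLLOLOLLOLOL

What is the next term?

Rewriting the 21 symbols of LOLLOLOLLOLLOLOLLOLOL one by one yields LOL LO LOL LOL LO LOL LO LOL LOL LO LOL LOL LO LOL LO LOL LOL LO LOL LO LOL; concatenated:

LOLLOLOLLOLLOLOLLOLOLLOLLOLOLLOLLOLOLLOLOLLOLLOLOLLOLOL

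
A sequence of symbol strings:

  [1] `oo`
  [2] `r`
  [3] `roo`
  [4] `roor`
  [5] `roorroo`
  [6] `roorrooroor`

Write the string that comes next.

From term 3 onward, concatenate the last term with the second-to-last: r·oo = roo, roo·r = roor, …
Continuing: roorrooroor · roorroo gives term 7.

roorrooroorroorroo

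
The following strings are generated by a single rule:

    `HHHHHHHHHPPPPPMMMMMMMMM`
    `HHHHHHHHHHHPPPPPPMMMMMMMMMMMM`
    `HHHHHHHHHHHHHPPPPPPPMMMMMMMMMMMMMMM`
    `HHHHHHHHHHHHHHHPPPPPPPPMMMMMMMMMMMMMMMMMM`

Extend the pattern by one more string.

HHHHHHHHHHHHHHHHHPPPPPPPPPMMMMMMMMMMMMMMMMMMMMM

Each string has the form H^{2n+3} P^{n+2} M^{3n}, where the shown terms are n = 3, 4, 5, 6.
Setting n = 7 gives 17, 9, 21 characters in each block.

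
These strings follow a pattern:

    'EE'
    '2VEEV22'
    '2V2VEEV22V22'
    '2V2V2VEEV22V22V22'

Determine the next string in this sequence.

Every step adds 2V to the front and V22 to the end of the previous string.
Applying this once more to 2V2V2VEEV22V22V22:

2V2V2V2VEEV22V22V22V22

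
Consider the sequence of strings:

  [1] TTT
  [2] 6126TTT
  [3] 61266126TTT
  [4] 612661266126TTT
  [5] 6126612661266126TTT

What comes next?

61266126612661266126TTT

Every step adds 6126 at the front: s(k+1) = 6126·s(k).
One more step from 6126612661266126TTT gives the answer.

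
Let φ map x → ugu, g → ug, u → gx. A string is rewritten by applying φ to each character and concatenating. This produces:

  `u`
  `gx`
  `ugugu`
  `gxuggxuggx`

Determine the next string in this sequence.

ugugugxugugugugxugugugu

Rewriting each symbol of gxuggxuggx: g→ug, x→ugu, u→gx, g→ug, g→ug, x→ugu, u→gx, g→ug, g→ug, x→ugu, which concatenates to ug ugu gx ug ug ugu gx ug ug ugu.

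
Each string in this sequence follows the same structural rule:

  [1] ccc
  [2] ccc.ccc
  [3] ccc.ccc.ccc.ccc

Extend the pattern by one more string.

s(k+1) = s(k)·.·s(k) — each term doubles the last with '.' between the halves.
Doubling ccc.ccc.ccc.ccc with '.' between the halves:

ccc.ccc.ccc.ccc.ccc.ccc.ccc.ccc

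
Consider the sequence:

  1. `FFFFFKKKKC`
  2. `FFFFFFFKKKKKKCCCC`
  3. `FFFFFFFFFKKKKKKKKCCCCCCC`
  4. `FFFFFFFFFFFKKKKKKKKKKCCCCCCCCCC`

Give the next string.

Term n consists of 2n+3 F's, followed by 2n+2 K's, followed by 3n-2 C's (n = 1, 2, …).
At n = 5 the blocks have lengths 13, 12, 13.

FFFFFFFFFFFFFKKKKKKKKKKKKCCCCCCCCCCCCC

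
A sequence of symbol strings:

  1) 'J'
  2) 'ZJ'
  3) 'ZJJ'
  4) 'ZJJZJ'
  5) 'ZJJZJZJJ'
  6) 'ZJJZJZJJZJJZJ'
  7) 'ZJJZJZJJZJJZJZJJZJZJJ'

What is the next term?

Each term (from the third on) is the previous term followed by the one before it: term 3 = ZJ·J = ZJJ.
The next term joins ZJJZJZJJZJJZJZJJZJZJJ and ZJJZJZJJZJJZJ.

ZJJZJZJJZJJZJZJJZJZJJZJJZJZJJZJJZJ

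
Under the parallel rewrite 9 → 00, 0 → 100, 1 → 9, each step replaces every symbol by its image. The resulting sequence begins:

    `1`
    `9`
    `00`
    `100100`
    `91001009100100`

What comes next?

Rewriting the 14 symbols of 91001009100100 one by one yields 00 9 100 100 9 100 100 00 9 100 100 9 100 100; concatenated:

00910010091001000091001009100100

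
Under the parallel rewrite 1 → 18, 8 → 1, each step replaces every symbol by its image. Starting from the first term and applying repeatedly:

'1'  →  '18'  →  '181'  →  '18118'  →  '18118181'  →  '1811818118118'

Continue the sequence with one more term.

181181811811818118181

φ(1811818118118) expands symbol-by-symbol to 18 1 18 18 1 18 1 18 18 1 18 18 1; joining the 13 pieces gives the next term.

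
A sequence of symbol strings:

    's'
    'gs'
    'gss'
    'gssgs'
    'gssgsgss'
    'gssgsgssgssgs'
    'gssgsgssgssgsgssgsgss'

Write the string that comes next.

From term 3 onward, concatenate the last term with the second-to-last: gs·s = gss, gss·gs = gssgs, …
The next term joins gssgsgssgssgsgssgsgss and gssgsgssgssgs.

gssgsgssgssgsgssgsgssgssgsgssgssgs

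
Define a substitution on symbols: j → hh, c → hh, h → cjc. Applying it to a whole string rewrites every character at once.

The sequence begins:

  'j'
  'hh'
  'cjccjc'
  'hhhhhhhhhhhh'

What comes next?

Rewriting each symbol of hhhhhhhhhhhh: h→cjc, h→cjc, h→cjc, h→cjc, h→cjc, h→cjc, h→cjc, h→cjc, h→cjc, h→cjc, h→cjc, h→cjc, which concatenates to cjc cjc cjc cjc cjc cjc cjc cjc cjc cjc cjc cjc.

cjccjccjccjccjccjccjccjccjccjccjccjc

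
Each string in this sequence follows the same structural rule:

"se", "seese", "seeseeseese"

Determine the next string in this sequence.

seeseeseeseeseeseeseese

Each string is two copies of the previous one joined by 'e'.
One more doubling of seeseeseese gives the answer.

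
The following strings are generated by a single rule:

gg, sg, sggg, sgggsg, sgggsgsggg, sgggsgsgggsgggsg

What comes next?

This is a Fibonacci-style word recurrence s(k) = s(k−1)·s(k−2): e.g. sg·gg = sggg.
So term 7 is sgggsgsgggsgggsg·sgggsgsggg.

sgggsgsgggsgggsgsgggsgsggg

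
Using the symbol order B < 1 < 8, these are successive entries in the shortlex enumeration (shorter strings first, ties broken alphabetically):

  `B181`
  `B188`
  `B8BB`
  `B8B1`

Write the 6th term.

B81B

Continuing the enumeration 2 steps past B8B1: B8B1 → B8B8 → (answer).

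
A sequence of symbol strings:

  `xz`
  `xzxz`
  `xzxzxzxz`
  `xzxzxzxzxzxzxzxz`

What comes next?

xzxzxzxzxzxzxzxzxzxzxzxzxzxzxzxz

s(k+1) = s(k)·s(k) — each term doubles the last.
One more doubling of xzxzxzxzxzxzxzxz gives the answer.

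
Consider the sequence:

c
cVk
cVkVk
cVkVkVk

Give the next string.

The strings grow by a fixed suffix Vk each time.
So the next term is cVkVkVk·Vk.

cVkVkVkVk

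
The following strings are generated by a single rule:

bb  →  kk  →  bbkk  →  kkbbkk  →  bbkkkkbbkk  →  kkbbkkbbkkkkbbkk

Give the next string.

Each term (from the third on) is the two preceding terms concatenated in order: term 3 = bb·kk = bbkk.
So term 7 is bbkkkkbbkk·kkbbkkbbkkkkbbkk.

bbkkkkbbkkkkbbkkbbkkkkbbkk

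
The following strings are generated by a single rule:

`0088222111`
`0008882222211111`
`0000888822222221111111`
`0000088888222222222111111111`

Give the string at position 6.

Reading off run lengths: 0 runs 2, 3, 4, 5; 8 runs 2, 3, 4, 5; 2 runs 3, 5, 7, 9; 1 runs 3, 5, 7, 9 — each is linear in n (n = 1, 2, …).
For term 6, n = 6, so the run lengths are 7, 7, 13, 13.

0000000888888822222222222221111111111111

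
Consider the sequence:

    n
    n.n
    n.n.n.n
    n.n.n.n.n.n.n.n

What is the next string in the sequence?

Each string is two copies of the previous one joined by '.'.
Doubling n.n.n.n.n.n.n.n with '.' between the halves:

n.n.n.n.n.n.n.n.n.n.n.n.n.n.n.n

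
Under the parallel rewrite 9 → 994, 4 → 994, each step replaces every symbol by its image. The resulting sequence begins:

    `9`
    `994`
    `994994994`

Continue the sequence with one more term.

994994994994994994994994994

Apply φ to 994994994 symbol by symbol: 9→994, 9→994, 4→994, 9→994, 9→994, 4→994, 9→994, 9→994, 4→994; joined: 994 994 994 994 994 994 994 994 994.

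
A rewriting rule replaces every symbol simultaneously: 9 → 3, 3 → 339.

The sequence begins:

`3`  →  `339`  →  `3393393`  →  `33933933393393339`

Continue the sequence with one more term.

Applying the rule to each of the 17 symbols of 33933933393393339 gives the pieces 339 339 3 339 339 3 339 339 339 3 339 339 3 339 339 339 3, which concatenate to the answer.

33933933393393339339339333933933393393393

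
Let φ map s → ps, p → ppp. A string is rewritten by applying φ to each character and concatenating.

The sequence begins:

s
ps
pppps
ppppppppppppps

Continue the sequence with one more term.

φ(ppppppppppppps) expands symbol-by-symbol to ppp ppp ppp ppp ppp ppp ppp ppp ppp ppp ppp ppp ppp ps; joining the 14 pieces gives the next term.

pppppppppppppppppppppppppppppppppppppppps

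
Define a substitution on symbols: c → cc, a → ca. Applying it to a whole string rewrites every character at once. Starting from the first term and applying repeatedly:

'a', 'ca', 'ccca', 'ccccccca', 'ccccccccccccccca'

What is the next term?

ccccccccccccccccccccccccccccccca

Replace each of the 16 characters of ccccccccccccccca in place — cc cc cc cc cc cc cc cc cc cc cc cc cc cc cc ca — and concatenate.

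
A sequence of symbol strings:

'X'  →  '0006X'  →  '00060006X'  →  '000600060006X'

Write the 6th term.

00060006000600060006X

Each term is the previous one with 0006 prepended.
From 000600060006X, 2 further steps: 000600060006X → 0006000600060006X → (answer).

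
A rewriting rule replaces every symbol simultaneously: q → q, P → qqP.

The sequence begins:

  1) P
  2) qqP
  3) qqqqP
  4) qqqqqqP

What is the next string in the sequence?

Expanding qqqqqqP: q→q, q→q, q→q, q→q, q→q, q→q, P→qqP. Concatenated: q q q q q q qqP.

qqqqqqqqP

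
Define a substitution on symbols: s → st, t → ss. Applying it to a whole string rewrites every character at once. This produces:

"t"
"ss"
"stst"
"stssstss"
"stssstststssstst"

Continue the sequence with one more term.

φ(stssstststssstst) expands symbol-by-symbol to st ss st st st ss st ss st ss st st st ss st ss; joining the 16 pieces gives the next term.

stssstststssstssstssstststssstss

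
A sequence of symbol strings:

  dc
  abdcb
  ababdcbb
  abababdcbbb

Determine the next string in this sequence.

Each term wraps the previous one in ab on the left and b on the right.
Applying this once more to abababdcbbb:

ababababdcbbbb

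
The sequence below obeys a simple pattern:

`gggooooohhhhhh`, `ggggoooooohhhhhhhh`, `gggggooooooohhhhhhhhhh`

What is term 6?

ggggggggoooooooooohhhhhhhhhhhhhhhh

Each string has the form g^{n+1} o^{n+3} h^{2n+2}, where the shown terms are n = 2, 3, 4.
For term 6, n = 7, so the run lengths are 8, 10, 16.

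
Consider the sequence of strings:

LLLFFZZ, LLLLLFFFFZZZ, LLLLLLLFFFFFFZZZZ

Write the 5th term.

Each string has the form L^{2n+1} F^{2n} Z^{n+1} (n = 1, 2, …).
At n = 5 the blocks have lengths 11, 10, 6.

LLLLLLLLLLLFFFFFFFFFFZZZZZZ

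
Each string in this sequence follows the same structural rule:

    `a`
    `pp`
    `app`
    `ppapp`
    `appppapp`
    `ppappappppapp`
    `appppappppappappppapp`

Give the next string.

ppappappppappappppappppappappppapp

From term 3 onward, concatenate the second-to-last term with the last: a·pp = app, pp·app = ppapp, …
Continuing: ppappappppapp · appppappppappappppapp gives term 8.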